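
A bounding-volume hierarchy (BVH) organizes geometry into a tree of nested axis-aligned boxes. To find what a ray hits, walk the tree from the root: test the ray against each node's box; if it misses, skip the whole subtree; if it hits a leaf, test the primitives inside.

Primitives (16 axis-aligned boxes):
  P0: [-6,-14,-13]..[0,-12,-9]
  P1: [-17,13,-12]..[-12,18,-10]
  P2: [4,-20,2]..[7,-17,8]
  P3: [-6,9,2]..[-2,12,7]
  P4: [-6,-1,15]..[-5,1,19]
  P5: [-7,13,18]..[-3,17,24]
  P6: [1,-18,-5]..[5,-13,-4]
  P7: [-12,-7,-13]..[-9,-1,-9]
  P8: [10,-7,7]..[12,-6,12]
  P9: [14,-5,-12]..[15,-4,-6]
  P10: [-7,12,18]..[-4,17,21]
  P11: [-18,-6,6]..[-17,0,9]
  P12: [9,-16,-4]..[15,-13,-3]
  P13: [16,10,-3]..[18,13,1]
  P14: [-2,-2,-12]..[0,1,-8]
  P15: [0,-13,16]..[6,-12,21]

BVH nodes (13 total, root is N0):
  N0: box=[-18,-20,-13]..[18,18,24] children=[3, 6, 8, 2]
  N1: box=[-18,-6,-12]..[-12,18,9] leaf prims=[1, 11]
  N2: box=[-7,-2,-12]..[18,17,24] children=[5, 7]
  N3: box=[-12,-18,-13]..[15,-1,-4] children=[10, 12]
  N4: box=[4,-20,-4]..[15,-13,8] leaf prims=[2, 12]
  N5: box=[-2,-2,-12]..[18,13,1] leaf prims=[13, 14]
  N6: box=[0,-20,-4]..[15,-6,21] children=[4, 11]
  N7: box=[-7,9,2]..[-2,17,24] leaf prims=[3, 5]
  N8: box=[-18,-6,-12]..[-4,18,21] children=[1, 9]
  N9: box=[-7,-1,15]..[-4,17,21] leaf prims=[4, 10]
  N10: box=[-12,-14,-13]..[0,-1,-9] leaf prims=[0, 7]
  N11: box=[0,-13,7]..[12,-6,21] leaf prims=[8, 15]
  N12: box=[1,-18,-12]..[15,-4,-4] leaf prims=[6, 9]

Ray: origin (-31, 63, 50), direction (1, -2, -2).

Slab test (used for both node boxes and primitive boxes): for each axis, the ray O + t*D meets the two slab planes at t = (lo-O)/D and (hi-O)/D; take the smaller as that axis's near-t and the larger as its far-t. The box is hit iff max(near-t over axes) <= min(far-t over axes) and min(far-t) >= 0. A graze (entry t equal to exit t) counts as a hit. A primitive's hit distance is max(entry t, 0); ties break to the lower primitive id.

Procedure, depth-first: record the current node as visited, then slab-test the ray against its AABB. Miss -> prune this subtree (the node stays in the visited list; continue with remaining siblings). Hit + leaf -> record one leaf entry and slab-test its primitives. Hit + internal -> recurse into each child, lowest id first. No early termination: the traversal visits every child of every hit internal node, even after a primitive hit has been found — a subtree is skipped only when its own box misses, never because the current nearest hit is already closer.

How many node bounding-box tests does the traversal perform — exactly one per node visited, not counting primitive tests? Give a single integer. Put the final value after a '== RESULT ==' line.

Trace the traversal:
N0 x:[13,49] y:[45/2,83/2] z:[13,63/2] -> hit [45/2,63/2], descend [2, 3, 6, 8]
  N2 x:[24,49] y:[23,65/2] z:[13,31] -> hit [24,31], descend [5, 7]
    N5 x:[29,49] y:[25,65/2] z:[49/2,31] -> hit [29,31] leaf, test {P13(miss), P14@t=31}
    N7 x:[24,29] y:[23,27] z:[13,24] -> hit [24,24] leaf, test {P3(miss), P5(miss)}
  N3 x:[19,46] y:[32,81/2] z:[27,63/2] -> miss, prune
  N6 x:[31,46] y:[69/2,83/2] z:[29/2,27] -> miss, prune
  N8 x:[13,27] y:[45/2,69/2] z:[29/2,31] -> hit [45/2,27], descend [1, 9]
    N1 x:[13,19] y:[45/2,69/2] z:[41/2,31] -> miss, prune
    N9 x:[24,27] y:[23,32] z:[29/2,35/2] -> miss, prune

9 AABB tests over nodes [0, 2, 5, 7, 3, 6, 8, 1, 9]; 2 leaves entered; closest P14.

== RESULT ==
9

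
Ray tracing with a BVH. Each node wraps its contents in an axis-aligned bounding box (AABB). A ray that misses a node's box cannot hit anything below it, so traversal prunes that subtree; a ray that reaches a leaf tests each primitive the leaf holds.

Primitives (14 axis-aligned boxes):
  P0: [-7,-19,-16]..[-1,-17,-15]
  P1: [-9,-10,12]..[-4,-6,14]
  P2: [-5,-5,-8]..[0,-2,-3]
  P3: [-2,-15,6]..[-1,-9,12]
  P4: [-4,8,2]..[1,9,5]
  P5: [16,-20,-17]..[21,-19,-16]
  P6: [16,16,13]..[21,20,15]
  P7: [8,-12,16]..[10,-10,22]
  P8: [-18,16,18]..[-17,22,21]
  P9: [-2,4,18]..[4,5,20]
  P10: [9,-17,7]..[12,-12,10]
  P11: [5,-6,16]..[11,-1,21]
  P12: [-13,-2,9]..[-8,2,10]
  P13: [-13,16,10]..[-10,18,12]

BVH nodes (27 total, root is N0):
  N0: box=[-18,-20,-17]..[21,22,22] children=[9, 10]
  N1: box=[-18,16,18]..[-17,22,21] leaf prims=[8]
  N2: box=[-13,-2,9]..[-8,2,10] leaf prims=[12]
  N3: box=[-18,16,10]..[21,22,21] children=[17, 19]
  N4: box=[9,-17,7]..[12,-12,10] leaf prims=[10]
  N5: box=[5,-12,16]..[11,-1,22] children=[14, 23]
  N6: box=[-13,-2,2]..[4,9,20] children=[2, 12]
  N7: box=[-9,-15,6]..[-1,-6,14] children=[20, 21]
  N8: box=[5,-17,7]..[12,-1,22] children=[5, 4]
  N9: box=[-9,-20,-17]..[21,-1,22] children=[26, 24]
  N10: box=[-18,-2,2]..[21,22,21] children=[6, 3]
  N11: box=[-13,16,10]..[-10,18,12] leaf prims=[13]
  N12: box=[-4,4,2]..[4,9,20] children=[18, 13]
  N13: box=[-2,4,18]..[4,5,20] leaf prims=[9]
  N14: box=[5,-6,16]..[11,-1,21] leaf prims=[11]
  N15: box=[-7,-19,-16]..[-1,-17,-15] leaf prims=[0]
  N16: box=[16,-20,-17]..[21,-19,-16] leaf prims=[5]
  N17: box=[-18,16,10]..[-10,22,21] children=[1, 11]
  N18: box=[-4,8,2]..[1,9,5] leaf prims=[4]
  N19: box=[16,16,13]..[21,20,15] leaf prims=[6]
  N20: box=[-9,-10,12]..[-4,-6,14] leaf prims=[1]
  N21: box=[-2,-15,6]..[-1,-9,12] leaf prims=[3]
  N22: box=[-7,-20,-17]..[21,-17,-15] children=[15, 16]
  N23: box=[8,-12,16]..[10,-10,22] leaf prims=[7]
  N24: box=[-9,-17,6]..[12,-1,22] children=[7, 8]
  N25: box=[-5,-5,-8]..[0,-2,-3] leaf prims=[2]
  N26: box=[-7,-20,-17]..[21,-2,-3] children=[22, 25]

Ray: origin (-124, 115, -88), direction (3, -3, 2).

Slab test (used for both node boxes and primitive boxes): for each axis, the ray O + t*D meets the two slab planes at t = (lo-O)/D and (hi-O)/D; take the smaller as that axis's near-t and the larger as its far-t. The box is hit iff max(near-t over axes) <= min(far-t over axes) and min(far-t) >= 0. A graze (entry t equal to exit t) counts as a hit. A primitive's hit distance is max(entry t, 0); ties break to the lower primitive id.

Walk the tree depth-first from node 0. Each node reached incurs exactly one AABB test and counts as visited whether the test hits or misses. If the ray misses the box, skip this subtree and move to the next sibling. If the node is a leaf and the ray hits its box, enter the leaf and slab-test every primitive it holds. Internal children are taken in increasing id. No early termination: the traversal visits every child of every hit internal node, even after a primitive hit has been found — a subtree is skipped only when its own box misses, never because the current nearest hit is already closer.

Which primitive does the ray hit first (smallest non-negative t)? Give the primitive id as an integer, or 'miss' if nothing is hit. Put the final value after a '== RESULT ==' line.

Traverse from the root:
N0 x:[106/3,145/3] y:[31,45] z:[71/2,55] -> hit [71/2,45], descend [9, 10]
  N9 x:[115/3,145/3] y:[116/3,45] z:[71/2,55] -> hit [116/3,45], descend [24, 26]
    N24 x:[115/3,136/3] y:[116/3,44] z:[47,55] -> miss, prune
    N26 x:[39,145/3] y:[39,45] z:[71/2,85/2] -> hit [39,85/2], descend [22, 25]
      N22 x:[39,145/3] y:[44,45] z:[71/2,73/2] -> miss, prune
      N25 x:[119/3,124/3] y:[39,40] z:[40,85/2] -> hit [40,40] leaf, test {P2@t=40}
  N10 x:[106/3,145/3] y:[31,39] z:[45,109/2] -> miss, prune

order=[0, 9, 24, 26, 22, 25, 10]  |boxes|=7  |leaves|=1  hit=P2

== RESULT ==
2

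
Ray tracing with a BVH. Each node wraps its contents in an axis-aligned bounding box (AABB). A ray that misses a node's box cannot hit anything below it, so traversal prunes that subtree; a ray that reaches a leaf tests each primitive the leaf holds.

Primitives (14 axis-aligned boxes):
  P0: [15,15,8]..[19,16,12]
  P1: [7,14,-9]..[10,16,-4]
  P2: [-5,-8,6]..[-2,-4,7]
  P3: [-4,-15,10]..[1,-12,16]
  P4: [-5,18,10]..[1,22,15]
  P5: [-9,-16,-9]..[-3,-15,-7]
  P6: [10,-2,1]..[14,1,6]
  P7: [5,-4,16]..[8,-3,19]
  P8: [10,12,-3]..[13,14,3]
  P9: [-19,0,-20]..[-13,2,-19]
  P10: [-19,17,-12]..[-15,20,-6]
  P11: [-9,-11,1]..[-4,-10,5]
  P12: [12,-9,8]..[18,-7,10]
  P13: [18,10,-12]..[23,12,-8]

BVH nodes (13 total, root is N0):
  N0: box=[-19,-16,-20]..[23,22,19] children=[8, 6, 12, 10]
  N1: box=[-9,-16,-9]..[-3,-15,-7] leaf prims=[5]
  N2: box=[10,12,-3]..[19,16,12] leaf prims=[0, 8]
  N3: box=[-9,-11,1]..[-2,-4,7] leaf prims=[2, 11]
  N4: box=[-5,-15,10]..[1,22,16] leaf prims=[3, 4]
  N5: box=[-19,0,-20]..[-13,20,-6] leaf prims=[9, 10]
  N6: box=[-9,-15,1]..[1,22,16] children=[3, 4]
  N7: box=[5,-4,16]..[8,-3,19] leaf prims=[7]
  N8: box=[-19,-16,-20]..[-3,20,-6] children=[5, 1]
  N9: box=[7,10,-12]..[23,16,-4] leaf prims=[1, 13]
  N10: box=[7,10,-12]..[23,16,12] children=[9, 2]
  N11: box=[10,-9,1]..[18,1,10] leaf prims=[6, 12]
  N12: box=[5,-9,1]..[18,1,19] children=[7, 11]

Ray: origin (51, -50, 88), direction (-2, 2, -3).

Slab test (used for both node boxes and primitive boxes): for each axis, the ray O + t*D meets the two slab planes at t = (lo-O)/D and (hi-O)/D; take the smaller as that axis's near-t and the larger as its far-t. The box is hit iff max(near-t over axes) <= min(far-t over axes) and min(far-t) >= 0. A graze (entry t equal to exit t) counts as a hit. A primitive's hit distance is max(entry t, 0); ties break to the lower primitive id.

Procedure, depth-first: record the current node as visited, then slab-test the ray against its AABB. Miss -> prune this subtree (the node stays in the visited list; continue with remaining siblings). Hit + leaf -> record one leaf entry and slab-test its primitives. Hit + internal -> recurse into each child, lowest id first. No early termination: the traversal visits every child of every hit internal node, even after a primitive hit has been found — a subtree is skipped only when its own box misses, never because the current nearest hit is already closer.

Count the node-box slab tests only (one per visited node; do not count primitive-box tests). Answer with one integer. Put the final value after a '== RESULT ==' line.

Traverse from the root:
N0 x:[14,35] y:[17,36] z:[23,36] -> hit [23,35], descend [6, 8, 10, 12]
  N6 x:[25,30] y:[35/2,36] z:[24,29] -> hit [25,29], descend [3, 4]
    N3 x:[53/2,30] y:[39/2,23] z:[27,29] -> miss, prune
    N4 x:[25,28] y:[35/2,36] z:[24,26] -> hit [25,26] leaf, test {P3(miss), P4(miss)}
  N8 x:[27,35] y:[17,35] z:[94/3,36] -> hit [94/3,35], descend [1, 5]
    N1 x:[27,30] y:[17,35/2] z:[95/3,97/3] -> miss, prune
    N5 x:[32,35] y:[25,35] z:[94/3,36] -> hit [32,35] leaf, test {P9(miss), P10(miss)}
  N10 x:[14,22] y:[30,33] z:[76/3,100/3] -> miss, prune
  N12 x:[33/2,23] y:[41/2,51/2] z:[23,29] -> hit [23,23], descend [7, 11]
    N7 x:[43/2,23] y:[23,47/2] z:[23,24] -> hit [23,23] leaf, test {P7@t=23}
    N11 x:[33/2,41/2] y:[41/2,51/2] z:[26,29] -> miss, prune

11 AABB tests over nodes [0, 6, 3, 4, 8, 1, 5, 10, 12, 7, 11]; 3 leaves entered; closest P7.

== RESULT ==
11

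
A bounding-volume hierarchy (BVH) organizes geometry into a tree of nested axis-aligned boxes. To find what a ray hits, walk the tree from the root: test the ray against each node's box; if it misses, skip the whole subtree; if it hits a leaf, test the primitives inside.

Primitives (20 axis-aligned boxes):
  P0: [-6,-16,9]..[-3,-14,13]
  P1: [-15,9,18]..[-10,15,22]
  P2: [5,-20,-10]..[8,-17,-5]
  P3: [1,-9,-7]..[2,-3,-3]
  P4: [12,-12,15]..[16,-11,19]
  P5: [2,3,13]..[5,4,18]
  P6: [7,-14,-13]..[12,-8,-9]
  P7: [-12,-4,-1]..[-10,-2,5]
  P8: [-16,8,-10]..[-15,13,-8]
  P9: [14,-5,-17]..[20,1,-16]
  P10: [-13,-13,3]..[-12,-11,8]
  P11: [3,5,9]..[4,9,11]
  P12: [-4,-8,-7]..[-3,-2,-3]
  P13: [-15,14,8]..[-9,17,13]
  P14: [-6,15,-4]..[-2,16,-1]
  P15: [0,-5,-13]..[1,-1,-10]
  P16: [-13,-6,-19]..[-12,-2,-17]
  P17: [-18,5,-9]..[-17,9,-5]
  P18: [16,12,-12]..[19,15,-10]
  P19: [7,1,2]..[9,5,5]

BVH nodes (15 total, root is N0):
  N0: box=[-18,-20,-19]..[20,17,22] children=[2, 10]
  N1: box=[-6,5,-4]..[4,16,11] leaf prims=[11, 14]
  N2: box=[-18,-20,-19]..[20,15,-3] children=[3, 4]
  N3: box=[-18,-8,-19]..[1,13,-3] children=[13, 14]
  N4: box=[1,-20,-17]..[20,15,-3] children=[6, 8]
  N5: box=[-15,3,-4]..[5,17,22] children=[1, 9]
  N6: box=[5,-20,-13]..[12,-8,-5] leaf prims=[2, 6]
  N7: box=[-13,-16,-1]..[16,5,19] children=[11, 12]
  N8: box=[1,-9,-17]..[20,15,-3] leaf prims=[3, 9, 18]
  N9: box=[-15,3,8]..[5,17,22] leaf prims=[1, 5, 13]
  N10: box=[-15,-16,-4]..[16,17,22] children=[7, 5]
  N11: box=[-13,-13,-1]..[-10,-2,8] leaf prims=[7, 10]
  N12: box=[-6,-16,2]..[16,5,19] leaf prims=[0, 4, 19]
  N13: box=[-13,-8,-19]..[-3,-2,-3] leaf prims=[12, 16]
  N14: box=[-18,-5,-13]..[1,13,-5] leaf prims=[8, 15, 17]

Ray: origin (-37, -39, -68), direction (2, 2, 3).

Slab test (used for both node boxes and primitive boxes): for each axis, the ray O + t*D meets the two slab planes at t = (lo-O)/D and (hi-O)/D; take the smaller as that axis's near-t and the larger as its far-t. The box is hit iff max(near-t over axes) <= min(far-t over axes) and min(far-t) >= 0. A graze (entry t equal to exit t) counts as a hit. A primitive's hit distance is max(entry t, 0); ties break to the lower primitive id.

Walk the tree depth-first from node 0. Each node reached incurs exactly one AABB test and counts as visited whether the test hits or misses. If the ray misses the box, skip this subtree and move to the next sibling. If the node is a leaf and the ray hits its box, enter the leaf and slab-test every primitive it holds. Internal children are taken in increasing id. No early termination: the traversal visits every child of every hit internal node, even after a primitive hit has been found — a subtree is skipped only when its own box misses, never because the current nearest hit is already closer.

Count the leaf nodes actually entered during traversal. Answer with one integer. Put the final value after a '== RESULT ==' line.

Traverse from the root:
N0 x:[19/2,57/2] y:[19/2,28] z:[49/3,30] -> hit [49/3,28], descend [2, 10]
  N2 x:[19/2,57/2] y:[19/2,27] z:[49/3,65/3] -> hit [49/3,65/3], descend [3, 4]
    N3 x:[19/2,19] y:[31/2,26] z:[49/3,65/3] -> hit [49/3,19], descend [13, 14]
      N13 x:[12,17] y:[31/2,37/2] z:[49/3,65/3] -> hit [49/3,17] leaf, test {P12(miss), P16(miss)}
      N14 x:[19/2,19] y:[17,26] z:[55/3,21] -> hit [55/3,19] leaf, test {P8(miss), P15@t=37/2, P17(miss)}
    N4 x:[19,57/2] y:[19/2,27] z:[17,65/3] -> hit [19,65/3], descend [6, 8]
      N6 x:[21,49/2] y:[19/2,31/2] z:[55/3,21] -> miss, prune
      N8 x:[19,57/2] y:[15,27] z:[17,65/3] -> hit [19,65/3] leaf, test {P3(miss), P9(miss), P18(miss)}
  N10 x:[11,53/2] y:[23/2,28] z:[64/3,30] -> hit [64/3,53/2], descend [5, 7]
    N5 x:[11,21] y:[21,28] z:[64/3,30] -> miss, prune
    N7 x:[12,53/2] y:[23/2,22] z:[67/3,29] -> miss, prune

order=[0, 2, 3, 13, 14, 4, 6, 8, 10, 5, 7]  |boxes|=11  |leaves|=3  hit=P15

== RESULT ==
3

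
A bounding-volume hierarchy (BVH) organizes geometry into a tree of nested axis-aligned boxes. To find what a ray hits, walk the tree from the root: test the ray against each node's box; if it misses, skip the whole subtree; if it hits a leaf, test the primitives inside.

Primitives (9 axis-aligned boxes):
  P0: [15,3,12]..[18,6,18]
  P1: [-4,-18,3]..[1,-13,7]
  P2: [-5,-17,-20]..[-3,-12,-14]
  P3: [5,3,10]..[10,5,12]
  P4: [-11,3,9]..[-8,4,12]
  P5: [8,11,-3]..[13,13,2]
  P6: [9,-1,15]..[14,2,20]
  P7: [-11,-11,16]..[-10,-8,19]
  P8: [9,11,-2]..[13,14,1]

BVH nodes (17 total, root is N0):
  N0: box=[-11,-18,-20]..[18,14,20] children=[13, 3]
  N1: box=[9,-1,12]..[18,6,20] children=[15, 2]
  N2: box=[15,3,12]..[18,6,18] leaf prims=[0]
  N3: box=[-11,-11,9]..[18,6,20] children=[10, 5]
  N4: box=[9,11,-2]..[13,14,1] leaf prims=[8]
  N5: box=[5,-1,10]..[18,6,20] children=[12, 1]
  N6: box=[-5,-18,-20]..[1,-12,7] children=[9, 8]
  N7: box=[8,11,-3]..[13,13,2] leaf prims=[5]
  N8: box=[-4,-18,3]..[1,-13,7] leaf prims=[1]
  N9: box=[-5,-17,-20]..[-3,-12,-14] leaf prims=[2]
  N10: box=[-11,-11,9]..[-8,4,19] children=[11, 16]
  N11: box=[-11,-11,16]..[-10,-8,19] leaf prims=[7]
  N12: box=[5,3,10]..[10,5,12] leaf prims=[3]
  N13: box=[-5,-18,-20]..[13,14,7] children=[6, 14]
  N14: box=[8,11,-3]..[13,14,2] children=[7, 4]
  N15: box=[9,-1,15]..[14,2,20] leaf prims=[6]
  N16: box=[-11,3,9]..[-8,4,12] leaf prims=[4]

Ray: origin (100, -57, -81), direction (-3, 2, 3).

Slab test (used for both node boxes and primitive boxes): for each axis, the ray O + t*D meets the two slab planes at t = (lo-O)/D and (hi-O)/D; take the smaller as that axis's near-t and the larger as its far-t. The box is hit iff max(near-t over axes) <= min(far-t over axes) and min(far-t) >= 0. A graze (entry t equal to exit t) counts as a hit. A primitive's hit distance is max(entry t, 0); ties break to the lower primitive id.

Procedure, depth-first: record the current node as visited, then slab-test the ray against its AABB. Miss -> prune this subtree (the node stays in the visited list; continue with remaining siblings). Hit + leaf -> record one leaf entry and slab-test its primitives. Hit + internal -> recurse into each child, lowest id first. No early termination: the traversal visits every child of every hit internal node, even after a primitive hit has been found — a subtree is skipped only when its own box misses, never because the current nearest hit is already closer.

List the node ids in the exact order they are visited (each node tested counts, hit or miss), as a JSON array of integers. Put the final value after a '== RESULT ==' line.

Trace the traversal:
N0 x:[82/3,37] y:[39/2,71/2] z:[61/3,101/3] -> hit [82/3,101/3], descend [3, 13]
  N3 x:[82/3,37] y:[23,63/2] z:[30,101/3] -> hit [30,63/2], descend [5, 10]
    N5 x:[82/3,95/3] y:[28,63/2] z:[91/3,101/3] -> hit [91/3,63/2], descend [1, 12]
      N1 x:[82/3,91/3] y:[28,63/2] z:[31,101/3] -> miss, prune
      N12 x:[30,95/3] y:[30,31] z:[91/3,31] -> hit [91/3,31] leaf, test {P3@t=91/3}
    N10 x:[36,37] y:[23,61/2] z:[30,100/3] -> miss, prune
  N13 x:[29,35] y:[39/2,71/2] z:[61/3,88/3] -> hit [29,88/3], descend [6, 14]
    N6 x:[33,35] y:[39/2,45/2] z:[61/3,88/3] -> miss, prune
    N14 x:[29,92/3] y:[34,71/2] z:[26,83/3] -> miss, prune

9 AABB tests over nodes [0, 3, 5, 1, 12, 10, 13, 6, 14]; 1 leaf entered; closest P3.

== RESULT ==
[0, 3, 5, 1, 12, 10, 13, 6, 14]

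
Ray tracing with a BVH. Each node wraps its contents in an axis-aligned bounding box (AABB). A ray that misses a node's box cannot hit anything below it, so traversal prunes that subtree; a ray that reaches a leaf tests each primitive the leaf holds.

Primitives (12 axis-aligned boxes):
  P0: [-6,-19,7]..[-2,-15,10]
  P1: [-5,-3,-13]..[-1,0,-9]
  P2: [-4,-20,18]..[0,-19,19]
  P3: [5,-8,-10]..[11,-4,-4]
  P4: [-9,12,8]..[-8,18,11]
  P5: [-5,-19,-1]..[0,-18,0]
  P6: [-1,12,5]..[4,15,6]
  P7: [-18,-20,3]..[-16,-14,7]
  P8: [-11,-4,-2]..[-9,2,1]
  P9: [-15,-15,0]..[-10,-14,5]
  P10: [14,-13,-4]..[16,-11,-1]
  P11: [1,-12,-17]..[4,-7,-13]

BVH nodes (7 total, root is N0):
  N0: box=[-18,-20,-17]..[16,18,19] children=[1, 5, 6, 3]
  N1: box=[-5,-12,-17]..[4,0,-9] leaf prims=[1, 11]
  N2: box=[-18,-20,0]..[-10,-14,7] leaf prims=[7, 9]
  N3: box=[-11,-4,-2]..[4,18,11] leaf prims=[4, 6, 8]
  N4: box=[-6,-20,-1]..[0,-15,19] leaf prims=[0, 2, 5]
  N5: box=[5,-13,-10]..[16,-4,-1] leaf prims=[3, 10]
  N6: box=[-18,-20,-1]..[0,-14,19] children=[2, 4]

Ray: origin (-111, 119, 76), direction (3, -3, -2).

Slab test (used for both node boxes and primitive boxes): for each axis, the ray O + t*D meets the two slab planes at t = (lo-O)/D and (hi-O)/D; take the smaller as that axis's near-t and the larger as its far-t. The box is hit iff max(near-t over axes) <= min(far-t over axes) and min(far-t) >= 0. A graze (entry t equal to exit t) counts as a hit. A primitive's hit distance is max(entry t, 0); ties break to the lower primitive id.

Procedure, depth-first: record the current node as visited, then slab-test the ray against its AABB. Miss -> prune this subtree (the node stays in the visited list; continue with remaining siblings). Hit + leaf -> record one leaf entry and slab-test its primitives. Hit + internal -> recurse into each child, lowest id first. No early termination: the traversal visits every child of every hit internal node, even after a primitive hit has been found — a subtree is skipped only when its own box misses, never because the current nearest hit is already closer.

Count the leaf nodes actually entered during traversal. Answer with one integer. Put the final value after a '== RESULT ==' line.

Traverse from the root:
N0 x:[31,127/3] y:[101/3,139/3] z:[57/2,93/2] -> hit [101/3,127/3], descend [1, 3, 5, 6]
  N1 x:[106/3,115/3] y:[119/3,131/3] z:[85/2,93/2] -> miss, prune
  N3 x:[100/3,115/3] y:[101/3,41] z:[65/2,39] -> hit [101/3,115/3] leaf, test {P4@t=34, P6(miss), P8(miss)}
  N5 x:[116/3,127/3] y:[41,44] z:[77/2,43] -> hit [41,127/3] leaf, test {P3(miss), P10(miss)}
  N6 x:[31,37] y:[133/3,139/3] z:[57/2,77/2] -> miss, prune

5 AABB tests over nodes [0, 1, 3, 5, 6]; 2 leaves entered; closest P4.

== RESULT ==
2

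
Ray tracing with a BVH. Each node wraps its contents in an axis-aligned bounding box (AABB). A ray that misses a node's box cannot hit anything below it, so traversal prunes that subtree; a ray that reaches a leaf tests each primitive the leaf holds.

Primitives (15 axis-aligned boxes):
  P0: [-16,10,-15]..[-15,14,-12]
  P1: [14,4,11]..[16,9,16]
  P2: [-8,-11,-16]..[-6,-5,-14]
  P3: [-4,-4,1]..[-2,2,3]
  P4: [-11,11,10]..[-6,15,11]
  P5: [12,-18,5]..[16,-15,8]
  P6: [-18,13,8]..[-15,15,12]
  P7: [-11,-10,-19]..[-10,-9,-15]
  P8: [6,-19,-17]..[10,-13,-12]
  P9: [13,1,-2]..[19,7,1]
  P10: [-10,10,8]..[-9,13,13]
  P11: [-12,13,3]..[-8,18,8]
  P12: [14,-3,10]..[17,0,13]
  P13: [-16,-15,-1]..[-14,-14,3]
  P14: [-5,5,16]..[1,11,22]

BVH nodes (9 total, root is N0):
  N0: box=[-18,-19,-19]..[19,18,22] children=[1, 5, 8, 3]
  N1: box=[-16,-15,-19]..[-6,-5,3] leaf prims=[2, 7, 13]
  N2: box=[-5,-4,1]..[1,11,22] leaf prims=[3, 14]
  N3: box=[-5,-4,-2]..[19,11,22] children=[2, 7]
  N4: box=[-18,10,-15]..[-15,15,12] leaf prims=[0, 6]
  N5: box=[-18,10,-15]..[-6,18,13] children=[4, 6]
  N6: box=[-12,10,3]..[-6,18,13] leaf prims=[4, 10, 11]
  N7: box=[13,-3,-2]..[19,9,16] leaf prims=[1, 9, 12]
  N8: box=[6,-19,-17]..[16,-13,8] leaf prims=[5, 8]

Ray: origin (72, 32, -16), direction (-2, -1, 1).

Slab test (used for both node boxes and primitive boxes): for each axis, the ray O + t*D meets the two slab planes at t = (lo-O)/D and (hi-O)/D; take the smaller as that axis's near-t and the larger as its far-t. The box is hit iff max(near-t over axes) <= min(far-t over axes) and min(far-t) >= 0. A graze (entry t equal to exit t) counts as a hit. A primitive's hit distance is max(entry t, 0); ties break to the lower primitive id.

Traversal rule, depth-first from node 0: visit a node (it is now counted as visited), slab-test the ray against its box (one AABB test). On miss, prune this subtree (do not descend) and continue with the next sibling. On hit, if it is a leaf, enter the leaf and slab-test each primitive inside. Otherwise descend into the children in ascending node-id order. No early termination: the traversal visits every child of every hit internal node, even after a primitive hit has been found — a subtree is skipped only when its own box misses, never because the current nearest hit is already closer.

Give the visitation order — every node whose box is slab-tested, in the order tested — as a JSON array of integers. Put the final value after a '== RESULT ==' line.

Traverse from the root:
N0 x:[53/2,45] y:[14,51] z:[-3,38] -> hit [53/2,38], descend [1, 3, 5, 8]
  N1 x:[39,44] y:[37,47] z:[-3,19] -> miss, prune
  N3 x:[53/2,77/2] y:[21,36] z:[14,38] -> hit [53/2,36], descend [2, 7]
    N2 x:[71/2,77/2] y:[21,36] z:[17,38] -> hit [71/2,36] leaf, test {P3(miss), P14(miss)}
    N7 x:[53/2,59/2] y:[23,35] z:[14,32] -> hit [53/2,59/2] leaf, test {P1@t=28, P9(miss), P12(miss)}
  N5 x:[39,45] y:[14,22] z:[1,29] -> miss, prune
  N8 x:[28,33] y:[45,51] z:[-1,24] -> miss, prune

Summary -> nodes [0, 1, 3, 2, 7, 5, 8]; box-tests=7; leaf-entries=2; first=P1

== RESULT ==
[0, 1, 3, 2, 7, 5, 8]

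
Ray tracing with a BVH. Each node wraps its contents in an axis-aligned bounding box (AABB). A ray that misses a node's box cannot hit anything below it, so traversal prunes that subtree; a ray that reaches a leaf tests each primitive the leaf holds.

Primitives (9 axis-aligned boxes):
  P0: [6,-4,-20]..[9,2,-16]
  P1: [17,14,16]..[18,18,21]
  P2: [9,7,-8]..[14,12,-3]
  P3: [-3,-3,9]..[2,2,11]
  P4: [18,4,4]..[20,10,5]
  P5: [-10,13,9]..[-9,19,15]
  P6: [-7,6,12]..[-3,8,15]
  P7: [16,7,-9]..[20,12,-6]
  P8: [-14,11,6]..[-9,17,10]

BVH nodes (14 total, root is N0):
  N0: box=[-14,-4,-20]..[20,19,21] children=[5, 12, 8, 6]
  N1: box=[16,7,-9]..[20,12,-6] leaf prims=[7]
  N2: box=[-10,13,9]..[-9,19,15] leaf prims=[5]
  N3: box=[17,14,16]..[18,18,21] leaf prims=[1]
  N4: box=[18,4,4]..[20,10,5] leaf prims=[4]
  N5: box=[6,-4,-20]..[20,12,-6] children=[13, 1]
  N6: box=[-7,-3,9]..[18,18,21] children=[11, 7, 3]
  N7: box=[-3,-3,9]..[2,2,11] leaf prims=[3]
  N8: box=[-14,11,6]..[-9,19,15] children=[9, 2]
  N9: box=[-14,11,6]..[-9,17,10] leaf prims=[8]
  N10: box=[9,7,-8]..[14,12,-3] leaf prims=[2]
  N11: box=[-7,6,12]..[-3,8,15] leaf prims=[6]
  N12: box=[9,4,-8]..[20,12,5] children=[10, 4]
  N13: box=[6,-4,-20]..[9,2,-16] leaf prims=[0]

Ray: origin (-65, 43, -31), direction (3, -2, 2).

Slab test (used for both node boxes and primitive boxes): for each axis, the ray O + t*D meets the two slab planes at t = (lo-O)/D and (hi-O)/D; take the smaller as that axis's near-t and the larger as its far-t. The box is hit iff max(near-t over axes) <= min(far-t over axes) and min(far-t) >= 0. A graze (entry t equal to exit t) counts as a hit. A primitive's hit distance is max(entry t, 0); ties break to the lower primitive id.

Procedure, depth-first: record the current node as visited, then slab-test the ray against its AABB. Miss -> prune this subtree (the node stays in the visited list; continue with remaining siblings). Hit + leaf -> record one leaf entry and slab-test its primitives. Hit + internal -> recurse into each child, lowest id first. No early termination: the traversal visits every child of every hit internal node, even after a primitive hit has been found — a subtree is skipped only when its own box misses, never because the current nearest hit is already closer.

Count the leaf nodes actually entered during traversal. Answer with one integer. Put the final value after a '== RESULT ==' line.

Traverse from the root:
N0 x:[17,85/3] y:[12,47/2] z:[11/2,26] -> hit [17,47/2], descend [5, 6, 8, 12]
  N5 x:[71/3,85/3] y:[31/2,47/2] z:[11/2,25/2] -> miss, prune
  N6 x:[58/3,83/3] y:[25/2,23] z:[20,26] -> hit [20,23], descend [3, 7, 11]
    N3 x:[82/3,83/3] y:[25/2,29/2] z:[47/2,26] -> miss, prune
    N7 x:[62/3,67/3] y:[41/2,23] z:[20,21] -> hit [62/3,21] leaf, test {P3@t=62/3}
    N11 x:[58/3,62/3] y:[35/2,37/2] z:[43/2,23] -> miss, prune
  N8 x:[17,56/3] y:[12,16] z:[37/2,23] -> miss, prune
  N12 x:[74/3,85/3] y:[31/2,39/2] z:[23/2,18] -> miss, prune

Visited [0, 5, 6, 3, 7, 11, 8, 12]. Tests: 8 box, 1 leaf. Nearest: P3.

== RESULT ==
1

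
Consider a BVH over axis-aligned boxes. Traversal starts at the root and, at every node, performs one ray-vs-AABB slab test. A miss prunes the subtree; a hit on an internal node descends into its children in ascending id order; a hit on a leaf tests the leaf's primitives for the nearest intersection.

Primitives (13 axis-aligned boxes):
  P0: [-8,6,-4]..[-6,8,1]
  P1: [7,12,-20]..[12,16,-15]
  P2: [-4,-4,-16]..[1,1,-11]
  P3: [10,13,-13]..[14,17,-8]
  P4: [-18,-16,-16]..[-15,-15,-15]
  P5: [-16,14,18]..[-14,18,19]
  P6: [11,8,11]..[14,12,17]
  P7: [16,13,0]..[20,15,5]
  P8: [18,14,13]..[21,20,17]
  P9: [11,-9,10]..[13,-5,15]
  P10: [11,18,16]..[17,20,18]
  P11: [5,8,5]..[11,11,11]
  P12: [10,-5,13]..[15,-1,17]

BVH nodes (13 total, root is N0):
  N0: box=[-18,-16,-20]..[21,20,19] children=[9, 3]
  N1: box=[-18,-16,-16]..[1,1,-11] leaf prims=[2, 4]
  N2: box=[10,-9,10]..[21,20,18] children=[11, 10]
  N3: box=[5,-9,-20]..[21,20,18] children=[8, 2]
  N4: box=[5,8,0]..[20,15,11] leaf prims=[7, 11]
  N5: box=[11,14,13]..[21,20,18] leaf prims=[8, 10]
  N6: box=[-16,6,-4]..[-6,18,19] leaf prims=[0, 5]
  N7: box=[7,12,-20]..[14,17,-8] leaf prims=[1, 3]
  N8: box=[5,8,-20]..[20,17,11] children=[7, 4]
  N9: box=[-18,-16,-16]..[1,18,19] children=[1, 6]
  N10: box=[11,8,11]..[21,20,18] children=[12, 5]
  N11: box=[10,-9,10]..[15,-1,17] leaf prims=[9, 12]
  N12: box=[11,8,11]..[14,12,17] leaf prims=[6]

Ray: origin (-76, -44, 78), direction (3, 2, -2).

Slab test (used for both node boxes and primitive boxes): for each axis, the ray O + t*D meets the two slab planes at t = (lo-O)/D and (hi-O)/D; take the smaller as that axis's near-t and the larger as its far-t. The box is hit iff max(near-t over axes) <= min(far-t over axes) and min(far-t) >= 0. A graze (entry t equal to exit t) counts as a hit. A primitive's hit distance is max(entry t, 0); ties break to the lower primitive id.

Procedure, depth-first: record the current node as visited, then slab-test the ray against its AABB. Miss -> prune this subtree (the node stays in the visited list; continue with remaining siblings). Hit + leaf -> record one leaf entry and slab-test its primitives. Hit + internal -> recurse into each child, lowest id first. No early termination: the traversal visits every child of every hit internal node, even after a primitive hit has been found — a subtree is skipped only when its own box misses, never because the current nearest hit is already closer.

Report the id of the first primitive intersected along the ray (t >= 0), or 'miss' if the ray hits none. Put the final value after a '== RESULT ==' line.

Trace the traversal:
N0 x:[58/3,97/3] y:[14,32] z:[59/2,49] -> hit [59/2,32], descend [3, 9]
  N3 x:[27,97/3] y:[35/2,32] z:[30,49] -> hit [30,32], descend [2, 8]
    N2 x:[86/3,97/3] y:[35/2,32] z:[30,34] -> hit [30,32], descend [10, 11]
      N10 x:[29,97/3] y:[26,32] z:[30,67/2] -> hit [30,32], descend [5, 12]
        N5 x:[29,97/3] y:[29,32] z:[30,65/2] -> hit [30,32] leaf, test {P8@t=94/3, P10@t=31}
        N12 x:[29,30] y:[26,28] z:[61/2,67/2] -> miss, prune
      N11 x:[86/3,91/3] y:[35/2,43/2] z:[61/2,34] -> miss, prune
    N8 x:[27,32] y:[26,61/2] z:[67/2,49] -> miss, prune
  N9 x:[58/3,77/3] y:[14,31] z:[59/2,47] -> miss, prune

9 AABB tests over nodes [0, 3, 2, 10, 5, 12, 11, 8, 9]; 1 leaf entered; closest P10.

== RESULT ==
10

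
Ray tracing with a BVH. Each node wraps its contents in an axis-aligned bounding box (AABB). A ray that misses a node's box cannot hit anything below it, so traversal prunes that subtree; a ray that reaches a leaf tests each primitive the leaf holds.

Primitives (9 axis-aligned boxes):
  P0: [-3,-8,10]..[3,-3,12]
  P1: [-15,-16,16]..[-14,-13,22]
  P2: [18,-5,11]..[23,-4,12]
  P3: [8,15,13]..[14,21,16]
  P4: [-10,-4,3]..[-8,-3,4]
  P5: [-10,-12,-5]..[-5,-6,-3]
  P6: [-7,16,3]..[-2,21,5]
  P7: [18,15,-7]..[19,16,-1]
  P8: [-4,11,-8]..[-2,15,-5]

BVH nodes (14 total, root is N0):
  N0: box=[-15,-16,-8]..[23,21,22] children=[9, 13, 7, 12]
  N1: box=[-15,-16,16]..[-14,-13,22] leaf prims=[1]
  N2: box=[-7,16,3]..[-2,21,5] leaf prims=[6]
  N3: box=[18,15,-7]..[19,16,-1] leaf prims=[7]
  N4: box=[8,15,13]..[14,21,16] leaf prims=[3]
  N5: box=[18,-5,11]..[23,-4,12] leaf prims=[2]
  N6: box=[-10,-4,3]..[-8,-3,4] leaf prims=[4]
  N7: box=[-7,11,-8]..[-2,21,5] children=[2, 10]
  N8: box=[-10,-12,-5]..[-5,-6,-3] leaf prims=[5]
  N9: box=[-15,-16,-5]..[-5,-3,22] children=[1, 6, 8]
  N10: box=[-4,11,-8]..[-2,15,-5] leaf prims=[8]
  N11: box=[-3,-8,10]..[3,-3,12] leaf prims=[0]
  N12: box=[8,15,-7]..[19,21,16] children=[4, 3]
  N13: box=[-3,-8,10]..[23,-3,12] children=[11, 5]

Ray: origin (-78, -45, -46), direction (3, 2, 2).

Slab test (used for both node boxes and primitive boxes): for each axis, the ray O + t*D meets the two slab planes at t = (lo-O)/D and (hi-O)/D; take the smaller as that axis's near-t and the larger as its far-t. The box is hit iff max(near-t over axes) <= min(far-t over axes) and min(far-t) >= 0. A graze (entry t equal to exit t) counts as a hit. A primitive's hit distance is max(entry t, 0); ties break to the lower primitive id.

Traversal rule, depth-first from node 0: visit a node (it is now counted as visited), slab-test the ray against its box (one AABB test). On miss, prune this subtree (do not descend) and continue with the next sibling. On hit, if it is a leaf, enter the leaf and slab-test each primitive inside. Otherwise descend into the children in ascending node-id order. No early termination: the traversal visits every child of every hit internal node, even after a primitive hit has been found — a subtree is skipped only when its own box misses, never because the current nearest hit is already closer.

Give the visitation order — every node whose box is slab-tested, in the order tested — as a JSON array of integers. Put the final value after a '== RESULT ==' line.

Walk:
N0 x:[21,101/3] y:[29/2,33] z:[19,34] -> hit [21,33], descend [7, 9, 12, 13]
  N7 x:[71/3,76/3] y:[28,33] z:[19,51/2] -> miss, prune
  N9 x:[21,73/3] y:[29/2,21] z:[41/2,34] -> hit [21,21], descend [1, 6, 8]
    N1 x:[21,64/3] y:[29/2,16] z:[31,34] -> miss, prune
    N6 x:[68/3,70/3] y:[41/2,21] z:[49/2,25] -> miss, prune
    N8 x:[68/3,73/3] y:[33/2,39/2] z:[41/2,43/2] -> miss, prune
  N12 x:[86/3,97/3] y:[30,33] z:[39/2,31] -> hit [30,31], descend [3, 4]
    N3 x:[32,97/3] y:[30,61/2] z:[39/2,45/2] -> miss, prune
    N4 x:[86/3,92/3] y:[30,33] z:[59/2,31] -> hit [30,92/3] leaf, test {P3@t=30}
  N13 x:[25,101/3] y:[37/2,21] z:[28,29] -> miss, prune

Summary -> nodes [0, 7, 9, 1, 6, 8, 12, 3, 4, 13]; box-tests=10; leaf-entries=1; first=P3

== RESULT ==
[0, 7, 9, 1, 6, 8, 12, 3, 4, 13]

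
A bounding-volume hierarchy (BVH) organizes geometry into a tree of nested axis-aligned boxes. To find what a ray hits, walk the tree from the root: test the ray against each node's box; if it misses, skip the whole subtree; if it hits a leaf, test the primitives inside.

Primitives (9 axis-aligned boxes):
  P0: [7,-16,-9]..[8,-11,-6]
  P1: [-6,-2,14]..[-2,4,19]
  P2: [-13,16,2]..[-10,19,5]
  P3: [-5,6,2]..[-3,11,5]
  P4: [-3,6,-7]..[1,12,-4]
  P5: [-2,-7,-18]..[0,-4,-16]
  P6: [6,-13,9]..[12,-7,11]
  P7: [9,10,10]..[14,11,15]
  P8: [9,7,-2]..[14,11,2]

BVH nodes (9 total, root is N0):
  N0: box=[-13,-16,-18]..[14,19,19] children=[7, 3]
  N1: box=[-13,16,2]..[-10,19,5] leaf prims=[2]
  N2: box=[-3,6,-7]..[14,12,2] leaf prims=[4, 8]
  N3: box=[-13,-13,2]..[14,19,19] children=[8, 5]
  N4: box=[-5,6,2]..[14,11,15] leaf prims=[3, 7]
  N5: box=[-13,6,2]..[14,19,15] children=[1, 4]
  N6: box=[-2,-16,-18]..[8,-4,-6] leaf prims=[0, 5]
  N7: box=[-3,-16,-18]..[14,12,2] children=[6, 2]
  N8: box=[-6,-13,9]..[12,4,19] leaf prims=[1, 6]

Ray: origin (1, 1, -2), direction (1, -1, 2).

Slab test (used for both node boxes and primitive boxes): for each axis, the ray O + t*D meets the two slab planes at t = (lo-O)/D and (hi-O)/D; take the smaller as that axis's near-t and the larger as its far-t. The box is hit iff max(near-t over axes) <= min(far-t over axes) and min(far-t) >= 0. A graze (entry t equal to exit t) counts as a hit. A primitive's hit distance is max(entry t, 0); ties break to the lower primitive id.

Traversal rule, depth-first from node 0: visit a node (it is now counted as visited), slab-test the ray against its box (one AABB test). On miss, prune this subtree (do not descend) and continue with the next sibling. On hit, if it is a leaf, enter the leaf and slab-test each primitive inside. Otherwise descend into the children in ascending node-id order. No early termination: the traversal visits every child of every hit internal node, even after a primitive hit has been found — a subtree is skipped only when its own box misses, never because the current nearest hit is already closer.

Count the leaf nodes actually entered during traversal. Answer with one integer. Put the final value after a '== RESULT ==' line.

Traverse from the root:
N0 x:[-14,13] y:[-18,17] z:[-8,21/2] -> hit [-8,21/2], descend [3, 7]
  N3 x:[-14,13] y:[-18,14] z:[2,21/2] -> hit [2,21/2], descend [5, 8]
    N5 x:[-14,13] y:[-18,-5] z:[2,17/2] -> miss, prune
    N8 x:[-7,11] y:[-3,14] z:[11/2,21/2] -> hit [11/2,21/2] leaf, test {P1(miss), P6(miss)}
  N7 x:[-4,13] y:[-11,17] z:[-8,2] -> hit [-4,2], descend [2, 6]
    N2 x:[-4,13] y:[-11,-5] z:[-5/2,2] -> miss, prune
    N6 x:[-3,7] y:[5,17] z:[-8,-2] -> miss, prune

Visited [0, 3, 5, 8, 7, 2, 6]. Tests: 7 box, 1 leaf. Nearest: miss.

== RESULT ==
1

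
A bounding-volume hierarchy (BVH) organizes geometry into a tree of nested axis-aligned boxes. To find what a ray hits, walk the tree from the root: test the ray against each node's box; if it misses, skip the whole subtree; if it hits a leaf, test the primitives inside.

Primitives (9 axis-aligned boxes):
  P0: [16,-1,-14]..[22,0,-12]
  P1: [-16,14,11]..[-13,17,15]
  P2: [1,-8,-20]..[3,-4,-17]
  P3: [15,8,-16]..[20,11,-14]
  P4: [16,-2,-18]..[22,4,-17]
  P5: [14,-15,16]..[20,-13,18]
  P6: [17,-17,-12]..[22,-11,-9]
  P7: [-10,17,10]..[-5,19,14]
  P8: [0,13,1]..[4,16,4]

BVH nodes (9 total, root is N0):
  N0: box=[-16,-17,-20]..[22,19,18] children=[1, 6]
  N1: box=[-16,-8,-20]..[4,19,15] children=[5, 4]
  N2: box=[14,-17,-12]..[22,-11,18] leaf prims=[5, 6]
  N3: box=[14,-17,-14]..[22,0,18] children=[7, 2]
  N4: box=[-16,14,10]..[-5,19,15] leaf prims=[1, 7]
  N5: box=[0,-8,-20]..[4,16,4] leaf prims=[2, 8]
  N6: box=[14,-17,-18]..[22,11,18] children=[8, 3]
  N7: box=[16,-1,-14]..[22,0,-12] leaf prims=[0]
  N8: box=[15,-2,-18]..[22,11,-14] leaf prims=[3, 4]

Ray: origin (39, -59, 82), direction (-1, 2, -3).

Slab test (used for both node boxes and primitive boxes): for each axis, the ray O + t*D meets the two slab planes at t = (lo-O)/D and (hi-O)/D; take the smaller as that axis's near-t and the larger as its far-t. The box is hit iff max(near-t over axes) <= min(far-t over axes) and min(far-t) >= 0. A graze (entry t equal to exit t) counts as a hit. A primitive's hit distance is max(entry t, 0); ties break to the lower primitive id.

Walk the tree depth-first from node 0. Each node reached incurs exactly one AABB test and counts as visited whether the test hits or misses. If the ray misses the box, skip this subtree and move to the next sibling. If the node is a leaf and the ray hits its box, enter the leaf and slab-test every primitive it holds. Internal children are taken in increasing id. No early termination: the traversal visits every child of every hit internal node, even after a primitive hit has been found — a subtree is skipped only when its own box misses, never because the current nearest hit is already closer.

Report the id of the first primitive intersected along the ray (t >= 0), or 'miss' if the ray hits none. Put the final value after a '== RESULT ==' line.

Trace the traversal:
N0 x:[17,55] y:[21,39] z:[64/3,34] -> hit [64/3,34], descend [1, 6]
  N1 x:[35,55] y:[51/2,39] z:[67/3,34] -> miss, prune
  N6 x:[17,25] y:[21,35] z:[64/3,100/3] -> hit [64/3,25], descend [3, 8]
    N3 x:[17,25] y:[21,59/2] z:[64/3,32] -> hit [64/3,25], descend [2, 7]
      N2 x:[17,25] y:[21,24] z:[64/3,94/3] -> hit [64/3,24] leaf, test {P5@t=22, P6(miss)}
      N7 x:[17,23] y:[29,59/2] z:[94/3,32] -> miss, prune
    N8 x:[17,24] y:[57/2,35] z:[32,100/3] -> miss, prune

order=[0, 1, 6, 3, 2, 7, 8]  |boxes|=7  |leaves|=1  hit=P5

== RESULT ==
5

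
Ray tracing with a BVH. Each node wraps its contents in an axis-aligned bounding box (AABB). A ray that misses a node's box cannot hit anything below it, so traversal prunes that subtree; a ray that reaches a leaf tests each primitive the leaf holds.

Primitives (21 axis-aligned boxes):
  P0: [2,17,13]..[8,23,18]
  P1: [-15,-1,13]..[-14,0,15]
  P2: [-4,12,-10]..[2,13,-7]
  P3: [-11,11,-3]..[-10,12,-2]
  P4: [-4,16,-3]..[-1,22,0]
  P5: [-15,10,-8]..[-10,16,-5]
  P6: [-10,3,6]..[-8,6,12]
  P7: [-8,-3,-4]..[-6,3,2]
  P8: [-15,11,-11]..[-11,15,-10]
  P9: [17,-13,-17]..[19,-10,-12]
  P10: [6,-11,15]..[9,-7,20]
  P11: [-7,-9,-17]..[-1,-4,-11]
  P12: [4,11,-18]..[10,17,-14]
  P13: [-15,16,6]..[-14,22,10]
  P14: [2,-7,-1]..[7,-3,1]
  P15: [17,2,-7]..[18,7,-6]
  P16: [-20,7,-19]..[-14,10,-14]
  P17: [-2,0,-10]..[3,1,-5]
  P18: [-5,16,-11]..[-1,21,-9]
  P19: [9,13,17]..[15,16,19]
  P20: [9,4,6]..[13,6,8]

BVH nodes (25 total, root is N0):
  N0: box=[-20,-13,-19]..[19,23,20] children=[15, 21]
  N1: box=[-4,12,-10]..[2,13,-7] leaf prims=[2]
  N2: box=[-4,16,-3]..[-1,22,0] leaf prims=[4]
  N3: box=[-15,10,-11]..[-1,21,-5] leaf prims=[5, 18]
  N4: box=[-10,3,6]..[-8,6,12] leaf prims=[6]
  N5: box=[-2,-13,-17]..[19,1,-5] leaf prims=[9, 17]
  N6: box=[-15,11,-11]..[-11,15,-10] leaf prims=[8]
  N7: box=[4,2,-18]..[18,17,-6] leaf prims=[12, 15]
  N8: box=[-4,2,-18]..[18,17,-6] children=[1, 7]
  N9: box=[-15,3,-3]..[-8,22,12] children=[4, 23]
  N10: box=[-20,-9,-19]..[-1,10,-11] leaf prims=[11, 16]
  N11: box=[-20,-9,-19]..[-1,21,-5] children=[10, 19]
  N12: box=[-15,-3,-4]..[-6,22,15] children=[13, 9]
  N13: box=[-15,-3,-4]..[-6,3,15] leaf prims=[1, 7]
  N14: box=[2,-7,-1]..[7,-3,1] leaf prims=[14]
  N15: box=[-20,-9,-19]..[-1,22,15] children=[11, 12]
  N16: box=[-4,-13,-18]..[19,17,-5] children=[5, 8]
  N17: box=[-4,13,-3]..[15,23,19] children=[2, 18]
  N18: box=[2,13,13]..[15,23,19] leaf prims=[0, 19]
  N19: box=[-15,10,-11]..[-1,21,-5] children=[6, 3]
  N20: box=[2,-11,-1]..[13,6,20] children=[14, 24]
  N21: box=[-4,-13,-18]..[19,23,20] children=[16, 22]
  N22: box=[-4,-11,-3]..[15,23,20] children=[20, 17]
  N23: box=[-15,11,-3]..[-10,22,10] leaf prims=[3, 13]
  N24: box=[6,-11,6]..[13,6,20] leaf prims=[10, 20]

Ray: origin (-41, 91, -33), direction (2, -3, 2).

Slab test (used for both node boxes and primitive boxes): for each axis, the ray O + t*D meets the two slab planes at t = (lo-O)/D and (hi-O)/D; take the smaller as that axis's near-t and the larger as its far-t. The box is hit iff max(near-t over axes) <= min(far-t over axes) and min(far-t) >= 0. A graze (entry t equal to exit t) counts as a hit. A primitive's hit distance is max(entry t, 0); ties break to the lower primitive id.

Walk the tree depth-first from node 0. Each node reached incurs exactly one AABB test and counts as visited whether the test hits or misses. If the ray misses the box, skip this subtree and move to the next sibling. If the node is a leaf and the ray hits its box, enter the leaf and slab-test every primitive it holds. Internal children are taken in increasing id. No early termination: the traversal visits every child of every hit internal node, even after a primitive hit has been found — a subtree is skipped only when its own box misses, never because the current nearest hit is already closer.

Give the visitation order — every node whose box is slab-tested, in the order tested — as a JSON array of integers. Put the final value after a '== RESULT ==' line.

Trace the traversal:
N0 x:[21/2,30] y:[68/3,104/3] z:[7,53/2] -> hit [68/3,53/2], descend [15, 21]
  N15 x:[21/2,20] y:[23,100/3] z:[7,24] -> miss, prune
  N21 x:[37/2,30] y:[68/3,104/3] z:[15/2,53/2] -> hit [68/3,53/2], descend [16, 22]
    N16 x:[37/2,30] y:[74/3,104/3] z:[15/2,14] -> miss, prune
    N22 x:[37/2,28] y:[68/3,34] z:[15,53/2] -> hit [68/3,53/2], descend [17, 20]
      N17 x:[37/2,28] y:[68/3,26] z:[15,26] -> hit [68/3,26], descend [2, 18]
        N2 x:[37/2,20] y:[23,25] z:[15,33/2] -> miss, prune
        N18 x:[43/2,28] y:[68/3,26] z:[23,26] -> hit [23,26] leaf, test {P0@t=23, P19@t=25}
      N20 x:[43/2,27] y:[85/3,34] z:[16,53/2] -> miss, prune

9 AABB tests over nodes [0, 15, 21, 16, 22, 17, 2, 18, 20]; 1 leaf entered; closest P0.

== RESULT ==
[0, 15, 21, 16, 22, 17, 2, 18, 20]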